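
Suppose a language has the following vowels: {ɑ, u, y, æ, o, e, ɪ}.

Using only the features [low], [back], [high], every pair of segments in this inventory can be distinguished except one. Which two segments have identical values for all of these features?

y, ɪ

/y/ (high front rounded tense vowel) and /ɪ/ (high front unrounded lax vowel) are both [−low], [−back], [+high], so none of the listed features separates them. (They do differ in [labial], [round] and [tense], which are not among the given features.) Every other pair in the inventory differs on at least one listed feature.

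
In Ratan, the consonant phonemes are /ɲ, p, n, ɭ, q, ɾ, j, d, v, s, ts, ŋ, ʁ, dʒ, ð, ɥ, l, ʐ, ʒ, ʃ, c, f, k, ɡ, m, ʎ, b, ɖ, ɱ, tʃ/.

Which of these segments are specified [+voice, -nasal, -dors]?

Checking each segment against [+voice], [-nasal], [-dorsal]: /ɭ/ (retroflex lateral approximant), /ɾ/ (alveolar tap), /d/ (voiced alveolar stop), /v/ (voiced labiodental fricative), /dʒ/ (voiced postalveolar affricate), /ð/ (voiced dental fricative), among others, satisfy every feature; every other segment in the inventory fails at least one.

ɭ, ɾ, d, v, dʒ, ð, l, ʐ, ʒ, b, ɖ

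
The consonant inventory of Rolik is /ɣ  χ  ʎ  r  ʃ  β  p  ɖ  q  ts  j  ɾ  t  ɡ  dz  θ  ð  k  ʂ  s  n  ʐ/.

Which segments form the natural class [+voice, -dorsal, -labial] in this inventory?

Eliminate segments failing any feature: /ɣ, ʎ, j, ɡ/ are [+dorsal]; /χ, ʃ, p, q, ts, t, θ, k, ʂ, s/ are [-voice]; /β/ is [+labial]. The remaining /r, ɖ, ɾ, dz, ð, n, ʐ/ satisfy [+voice], [-dorsal], [-labial].

r, ɖ, ɾ, dz, ð, n, ʐ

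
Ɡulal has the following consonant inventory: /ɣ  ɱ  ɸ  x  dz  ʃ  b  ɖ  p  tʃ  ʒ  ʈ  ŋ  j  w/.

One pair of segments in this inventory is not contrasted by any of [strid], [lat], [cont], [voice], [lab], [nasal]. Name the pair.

j, ɣ

/j/ (palatal glide) and /ɣ/ (voiced velar fricative) are both [−strident], [−lateral], [+continuant], [+voice], [−labial], [−nasal], so none of the listed features separates them. (They do differ in [sonorant] and [back], which are not among the given features.) Every other pair in the inventory differs on at least one listed feature.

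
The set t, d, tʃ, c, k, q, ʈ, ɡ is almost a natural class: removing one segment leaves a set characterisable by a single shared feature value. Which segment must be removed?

tʃ

[delayed release] (equivalently [strident]) groups all but one: /c, ʈ, k, ɡ, d, t, q/ share [−delayed release] while /tʃ/ (voiceless postalveolar affricate) alone is [+delayed release]. Removing any other segment would not leave a single-feature class that excludes it.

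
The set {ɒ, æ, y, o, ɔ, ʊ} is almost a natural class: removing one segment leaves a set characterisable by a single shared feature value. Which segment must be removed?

æ

[round] groups all but one: /ʊ, o, ɒ, y, ɔ/ share [+round] while /æ/ (low front unrounded vowel) alone is [-round]. Removing any other segment would not leave a single-feature class that excludes it.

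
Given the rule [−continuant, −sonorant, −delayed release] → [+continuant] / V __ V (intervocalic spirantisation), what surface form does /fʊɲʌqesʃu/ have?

[fʊɲʌχesʃu]

Only /q/ occurs between two vowels (/ʌ/ __ /e/) and matches the structural description. It is a voiceless uvular stop, so [−continuant, −sonorant, −delayed release] holds; changing it to [+continuant] with all other features held fixed yields /χ/ (voiceless uvular fricative). No other segment meets both the structural description and the environment, so the output is [fʊɲʌχesʃu].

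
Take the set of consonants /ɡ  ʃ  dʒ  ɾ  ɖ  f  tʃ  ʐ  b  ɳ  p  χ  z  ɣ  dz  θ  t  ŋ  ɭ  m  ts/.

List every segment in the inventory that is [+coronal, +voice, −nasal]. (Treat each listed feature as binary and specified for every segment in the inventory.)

dʒ, ɾ, ɖ, ʐ, z, dz, ɭ

The [+coronal] segments are /ʃ, dʒ, ɾ, ɖ, tʃ, ʐ, ɳ, z, dz, θ, t, ɭ, ts/.
Among these, [+voice] gives /dʒ, ɾ, ɖ, ʐ, ɳ, z, dz, ɭ/.
Then [−nasal] leaves /dʒ, ɾ, ɖ, ʐ, z, dz, ɭ/.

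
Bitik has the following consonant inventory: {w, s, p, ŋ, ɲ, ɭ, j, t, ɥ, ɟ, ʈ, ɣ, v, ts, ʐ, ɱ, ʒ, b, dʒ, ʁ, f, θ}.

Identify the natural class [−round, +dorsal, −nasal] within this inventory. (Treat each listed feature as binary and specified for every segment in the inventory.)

Checking each segment against [−round], [+dorsal], [−nasal]: /j/ (palatal glide), /ɟ/ (voiced palatal stop), /ɣ/ (voiced velar fricative), /ʁ/ (voiced uvular fricative) satisfy every feature; every other segment in the inventory fails at least one.

j, ɟ, ɣ, ʁ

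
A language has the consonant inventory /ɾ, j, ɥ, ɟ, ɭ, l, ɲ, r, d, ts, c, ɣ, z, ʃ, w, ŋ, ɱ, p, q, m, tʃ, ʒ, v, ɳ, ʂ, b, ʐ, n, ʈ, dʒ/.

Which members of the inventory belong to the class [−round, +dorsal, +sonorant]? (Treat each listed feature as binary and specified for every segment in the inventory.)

j, ɲ, ŋ

The [−round] segments are /ɾ, j, ɟ, ɭ, l, ɲ, r, d, ts, c, ɣ, z, ʃ, ŋ, ɱ, p, q, m, tʃ, ʒ, v, ɳ, ʂ, b, ʐ, n, ʈ, dʒ/.
Then [+dorsal] gives /j, ɟ, ɲ, c, ɣ, ŋ, q/.
Intersecting with [+sonorant] leaves /j, ɲ, ŋ/.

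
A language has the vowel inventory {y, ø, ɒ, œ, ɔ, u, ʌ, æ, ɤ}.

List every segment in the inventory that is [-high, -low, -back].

Checking each segment against [-high], [-low], [-back]: /ø/ (mid front rounded tense vowel), /œ/ (mid front rounded lax vowel) satisfy every feature; every other segment in the inventory fails at least one.

ø, œ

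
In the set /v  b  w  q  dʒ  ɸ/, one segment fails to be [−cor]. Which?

Every segment except /dʒ/ is [−coronal]. /dʒ/ (voiced postalveolar affricate) is [+coronal], so it is the exception.

dʒ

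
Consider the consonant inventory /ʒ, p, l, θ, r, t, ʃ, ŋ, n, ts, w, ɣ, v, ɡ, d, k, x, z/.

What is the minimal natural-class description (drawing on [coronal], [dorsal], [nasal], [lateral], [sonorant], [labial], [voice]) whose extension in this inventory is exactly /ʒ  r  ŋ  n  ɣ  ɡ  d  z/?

The class [+voice], [−lateral], [−labial] has exactly /ʒ, r, ŋ, n, ɣ, ɡ, d, z/ as its extension in this inventory. No smaller conjunction from the listed features achieves this: [−lateral, −labial] alone would also admit /θ, t, ʃ, ts, …/; [+voice, −labial] alone would also admit /l/; [+voice, −lateral] alone would also admit /w, v/; and checking the remaining two-feature bundles turns up none with this extension.

[+voice, −lateral, −labial]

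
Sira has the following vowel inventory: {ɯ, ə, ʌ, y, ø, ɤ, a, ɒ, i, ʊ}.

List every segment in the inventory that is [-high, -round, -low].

ə, ʌ, ɤ

Checking each segment against [-high], [-round], [-low]: /ə/ (mid central vowel (schwa)), /ʌ/ (mid back unrounded lax vowel), /ɤ/ (mid back unrounded tense vowel) satisfy every feature; every other segment in the inventory fails at least one.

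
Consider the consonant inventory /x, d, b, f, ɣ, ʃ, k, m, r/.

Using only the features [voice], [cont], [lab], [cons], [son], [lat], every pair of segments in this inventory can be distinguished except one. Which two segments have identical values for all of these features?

x, ʃ

On the given features, /x/ and /ʃ/ have an identical profile: [-voice], [+continuant], [-labial], [+consonantal], [-sonorant], [-lateral]. No other two segments in the inventory coincide on all 6 features. (They do differ in [strident], [coronal] and [dorsal], which are not among the given features.)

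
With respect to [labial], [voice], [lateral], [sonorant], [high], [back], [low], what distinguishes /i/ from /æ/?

The two segments share [−labial], [+voice], [−lateral], [+sonorant], [−back]. The only features from the list on which they differ: /i/ is [+high] while /æ/ is [−high]; /i/ is [−low] while /æ/ is [+low].

[high], [low]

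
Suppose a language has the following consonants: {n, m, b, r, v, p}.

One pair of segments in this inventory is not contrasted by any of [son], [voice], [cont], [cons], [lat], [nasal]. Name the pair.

/n/ (alveolar nasal) and /m/ (bilabial nasal) are both [+sonorant], [+voice], [-continuant], [+consonantal], [-lateral], [+nasal], so none of the listed features separates them. (They do differ in [labial] and [coronal], which are not among the given features.) Every other pair in the inventory differs on at least one listed feature.

n, m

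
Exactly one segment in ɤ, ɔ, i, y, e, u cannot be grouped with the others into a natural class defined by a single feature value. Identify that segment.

ɔ

/u, i, e, ɤ, y/ are all [+tense], but /ɔ/ (mid back rounded lax vowel) is [-tense]. No other single segment can be removed to leave a set sharing one feature value that the removed segment lacks, so /ɔ/ is the odd one out.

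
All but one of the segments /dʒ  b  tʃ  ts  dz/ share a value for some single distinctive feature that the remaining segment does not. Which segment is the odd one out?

b

The remaining segments after removing /b/ share [+delayed release]; /b/ (voiced bilabial stop) is [−delayed release]. For every other candidate removal, the leftover set fails to share any single feature value that the removed segment lacks.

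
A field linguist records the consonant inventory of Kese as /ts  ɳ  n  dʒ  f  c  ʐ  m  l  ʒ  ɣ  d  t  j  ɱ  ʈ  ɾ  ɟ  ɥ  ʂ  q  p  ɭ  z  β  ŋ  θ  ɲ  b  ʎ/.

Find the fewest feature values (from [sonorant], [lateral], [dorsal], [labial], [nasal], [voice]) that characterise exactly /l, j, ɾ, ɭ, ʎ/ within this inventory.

/l, j, ɾ, ɭ, ʎ/ are all [+sonorant], [−nasal], [−labial], and no other segment in the inventory matches all three values. Dropping any one of them over-generates: [−nasal, −labial] alone would also admit /ts, dʒ, c, ʐ, …/; [+sonorant, −labial] alone would also admit /ɳ, n, ŋ, ɲ/; [+sonorant, −nasal] alone would also admit /ɥ/. No other combination of two listed features picks out exactly this set either, so fewer than three features will not do.

[+sonorant, −nasal, −labial]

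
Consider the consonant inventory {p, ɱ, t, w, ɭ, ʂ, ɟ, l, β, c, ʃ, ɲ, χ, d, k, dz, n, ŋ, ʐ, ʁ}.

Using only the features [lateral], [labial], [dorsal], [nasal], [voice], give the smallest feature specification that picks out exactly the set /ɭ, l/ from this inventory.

[+lateral]

Every target segment is [+lateral] and no other inventory member is, so one feature is enough.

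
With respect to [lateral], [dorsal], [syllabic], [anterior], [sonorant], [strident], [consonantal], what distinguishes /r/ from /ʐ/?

[sonorant], [strident], [anterior]

/r/ is the alveolar trill and /ʐ/ is the voiced retroflex fricative. Both are [−lateral], [−dorsal], [−syllabic], [+consonantal]. /r/ is [+sonorant] while /ʐ/ is [−sonorant]; /r/ is [−strident] while /ʐ/ is [+strident]; /r/ is [+anterior] while /ʐ/ is [−anterior], so the distinguishing features are [sonorant], [strident], [anterior].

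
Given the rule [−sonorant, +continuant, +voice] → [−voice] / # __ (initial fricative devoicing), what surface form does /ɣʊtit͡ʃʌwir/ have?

[xʊtit͡ʃʌwir]

/ɣ/ satisfies [−sonorant, +continuant, +voice] and sits in # __. The [−voice] counterpart of the voiced velar fricative is /x/. Other segments in /ɣʊtit͡ʃʌwir/ either fail the structural description or are not in the environment, so the surface form is [xʊtit͡ʃʌwir].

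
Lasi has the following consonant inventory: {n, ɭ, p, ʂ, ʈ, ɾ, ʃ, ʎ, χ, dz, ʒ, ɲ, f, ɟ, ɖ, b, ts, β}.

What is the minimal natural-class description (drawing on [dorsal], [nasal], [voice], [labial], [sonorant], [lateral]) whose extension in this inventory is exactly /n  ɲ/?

[+nasal]

The target set is precisely the extension of [+nasal] in this inventory.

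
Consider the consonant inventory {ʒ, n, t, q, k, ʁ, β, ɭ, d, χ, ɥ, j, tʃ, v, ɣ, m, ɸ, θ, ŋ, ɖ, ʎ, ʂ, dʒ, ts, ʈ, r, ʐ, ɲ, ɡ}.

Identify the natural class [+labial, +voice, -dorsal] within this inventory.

β, v, m

First, the [+labial] segments are /β, ɥ, v, m, ɸ/.
Among these, [+voice] gives /β, ɥ, v, m/.
Intersecting with [-dorsal] leaves /β, v, m/.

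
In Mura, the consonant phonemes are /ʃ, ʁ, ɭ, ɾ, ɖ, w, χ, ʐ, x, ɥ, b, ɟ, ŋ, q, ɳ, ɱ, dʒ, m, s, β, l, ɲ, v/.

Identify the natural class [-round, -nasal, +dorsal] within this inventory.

Eliminate segments failing any feature: /ʃ, ɭ, ɾ, ɖ, ʐ, b, dʒ, s, β, l, v/ are [-dorsal]; /w, ɥ/ are [+round]; /ŋ, ɳ, ɱ, m, ɲ/ are [+nasal]. The remaining /ʁ, χ, x, ɟ, q/ satisfy [-round], [-nasal], [+dorsal].

ʁ, χ, x, ɟ, q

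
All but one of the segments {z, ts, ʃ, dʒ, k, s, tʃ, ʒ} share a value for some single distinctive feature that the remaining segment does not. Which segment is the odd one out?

[strident] (equivalently [coronal], [dorsal]) groups all but one: /dʒ, ʒ, tʃ, ʃ, ts, s, z/ share [+strident] while /k/ (voiceless velar stop) alone is [-strident]. Removing any other segment would not leave a single-feature class that excludes it.

k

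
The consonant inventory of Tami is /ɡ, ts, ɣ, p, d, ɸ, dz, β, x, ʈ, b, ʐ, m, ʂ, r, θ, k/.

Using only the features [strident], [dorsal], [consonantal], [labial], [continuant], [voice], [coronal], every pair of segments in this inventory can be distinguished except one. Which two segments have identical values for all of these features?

m, b

On the given features, /m/ and /b/ have an identical profile: [-strident], [-dorsal], [+consonantal], [+labial], [-continuant], [+voice], [-coronal]. No other two segments in the inventory coincide on all 7 features. (They do differ in [sonorant] and [nasal], which are not among the given features.)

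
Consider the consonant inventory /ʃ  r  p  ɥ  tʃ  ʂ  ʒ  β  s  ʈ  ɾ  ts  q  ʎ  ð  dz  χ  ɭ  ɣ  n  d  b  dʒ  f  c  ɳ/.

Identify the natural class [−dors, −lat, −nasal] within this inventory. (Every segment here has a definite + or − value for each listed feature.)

ʃ, r, p, tʃ, ʂ, ʒ, β, s, ʈ, ɾ, ts, ð, dz, d, b, dʒ, f

Eliminate segments failing any feature: /ɥ, q, ʎ, χ, ɣ, c/ are [+dorsal]; /ɭ/ is [+lateral]; /n, ɳ/ are [+nasal]. The remaining /ʃ, r, p, tʃ, ʂ, ʒ, β, s, ʈ, ɾ, ts, ð, dz, d, b, dʒ, f/ satisfy [−dorsal], [−lateral], [−nasal].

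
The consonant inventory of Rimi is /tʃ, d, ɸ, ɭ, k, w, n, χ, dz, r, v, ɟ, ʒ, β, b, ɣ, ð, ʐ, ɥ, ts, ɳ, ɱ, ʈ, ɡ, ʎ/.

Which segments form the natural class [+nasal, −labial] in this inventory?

n, ɳ

The [+nasal] segments are /n, ɳ, ɱ/.
Within that set, [−labial] leaves /n, ɳ/.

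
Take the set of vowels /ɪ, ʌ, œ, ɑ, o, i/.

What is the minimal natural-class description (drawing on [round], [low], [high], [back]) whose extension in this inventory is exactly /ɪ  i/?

/ɪ, i/ are exactly the [+high] segments in the inventory, so a single feature suffices.

[+high]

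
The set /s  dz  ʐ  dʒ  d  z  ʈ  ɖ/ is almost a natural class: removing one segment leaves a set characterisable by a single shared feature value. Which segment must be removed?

dʒ

/z, d, ʐ, ʈ, s, dz, ɖ/ are all [-distributed], but /dʒ/ (voiced postalveolar affricate) is [+distributed]. No other single segment can be removed to leave a set sharing one feature value that the removed segment lacks, so /dʒ/ is the odd one out.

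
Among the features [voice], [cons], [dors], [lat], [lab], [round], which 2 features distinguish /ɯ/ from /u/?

[labial], [round]

The two segments share [+voice], [−consonantal], [+dorsal], [−lateral]. The only features from the list on which they differ: /ɯ/ is [−labial] while /u/ is [+labial]; /ɯ/ is [−round] while /u/ is [+round].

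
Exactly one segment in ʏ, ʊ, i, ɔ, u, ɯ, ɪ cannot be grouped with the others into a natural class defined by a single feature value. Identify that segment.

/ɪ, ʏ, ʊ, i, u, ɯ/ are all [+high], but /ɔ/ (mid back rounded lax vowel) is [−high]. No other single segment can be removed to leave a set sharing one feature value that the removed segment lacks, so /ɔ/ is the odd one out.

ɔ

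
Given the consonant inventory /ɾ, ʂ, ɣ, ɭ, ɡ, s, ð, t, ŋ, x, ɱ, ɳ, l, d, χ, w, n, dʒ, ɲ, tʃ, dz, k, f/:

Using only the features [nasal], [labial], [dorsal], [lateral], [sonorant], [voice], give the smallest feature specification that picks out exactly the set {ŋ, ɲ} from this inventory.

[+nasal, +dorsal]

The class [+nasal], [+dorsal] has exactly /ŋ, ɲ/ as its extension in this inventory. No smaller conjunction from the listed features achieves this: [+dorsal] alone would also admit /ɣ, ɡ, x, χ, …/; [+nasal] alone would also admit /ɱ, ɳ, n/; and checking the remaining single features turns up none with this extension.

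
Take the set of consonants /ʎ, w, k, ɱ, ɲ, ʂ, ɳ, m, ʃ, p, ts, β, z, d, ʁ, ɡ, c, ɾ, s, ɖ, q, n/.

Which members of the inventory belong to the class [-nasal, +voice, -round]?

Eliminate segments failing any feature: /w/ is [+round]; /k, ʂ, ʃ, p, ts, c, s, q/ are [-voice]; /ɱ, ɲ, ɳ, m, n/ are [+nasal]. The remaining /ʎ, β, z, d, ʁ, ɡ, ɾ, ɖ/ satisfy [-nasal], [+voice], [-round].

ʎ, β, z, d, ʁ, ɡ, ɾ, ɖ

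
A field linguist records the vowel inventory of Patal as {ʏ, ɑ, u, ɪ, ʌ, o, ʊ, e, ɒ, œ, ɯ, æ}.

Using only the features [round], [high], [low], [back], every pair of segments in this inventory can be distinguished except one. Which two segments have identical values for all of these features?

u, ʊ

Both /u/ and /ʊ/ are [+round], [+high], [-low], [+back]. Since the list omits [tense] — which does distinguish the high back rounded tense vowel from the high back rounded lax vowel — this pair collapses; all other pairs remain distinct.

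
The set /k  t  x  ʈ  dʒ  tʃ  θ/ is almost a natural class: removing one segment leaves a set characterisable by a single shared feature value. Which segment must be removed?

dʒ

/θ, ʈ, x, t, k, tʃ/ are all [−voice], but /dʒ/ (voiced postalveolar affricate) is [+voice]. No other single segment can be removed to leave a set sharing one feature value that the removed segment lacks, so /dʒ/ is the odd one out.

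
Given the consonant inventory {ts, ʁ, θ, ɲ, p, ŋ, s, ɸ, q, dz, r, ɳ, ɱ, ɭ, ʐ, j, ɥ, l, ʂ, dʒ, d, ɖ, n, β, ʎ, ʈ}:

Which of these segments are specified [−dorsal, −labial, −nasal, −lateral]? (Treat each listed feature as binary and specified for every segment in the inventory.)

Checking each segment against [−dorsal], [−labial], [−nasal], [−lateral]: /ts/ (voiceless alveolar affricate), /θ/ (voiceless dental fricative), /s/ (voiceless alveolar fricative), /dz/ (voiced alveolar affricate), /r/ (alveolar trill), /ʐ/ (voiced retroflex fricative), among others, satisfy every feature; every other segment in the inventory fails at least one.

ts, θ, s, dz, r, ʐ, ʂ, dʒ, d, ɖ, ʈ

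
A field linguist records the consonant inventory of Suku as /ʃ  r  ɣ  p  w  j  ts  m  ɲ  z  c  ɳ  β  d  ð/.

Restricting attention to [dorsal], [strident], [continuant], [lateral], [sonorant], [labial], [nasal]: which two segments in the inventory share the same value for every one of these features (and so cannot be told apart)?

/ʃ/ (voiceless postalveolar fricative) and /z/ (voiced alveolar fricative) are both [-dorsal], [+strident], [+continuant], [-lateral], [-sonorant], [-labial], [-nasal], so none of the listed features separates them. (They do differ in [voice], [anterior] and [distributed], which are not among the given features.) Every other pair in the inventory differs on at least one listed feature.

ʃ, z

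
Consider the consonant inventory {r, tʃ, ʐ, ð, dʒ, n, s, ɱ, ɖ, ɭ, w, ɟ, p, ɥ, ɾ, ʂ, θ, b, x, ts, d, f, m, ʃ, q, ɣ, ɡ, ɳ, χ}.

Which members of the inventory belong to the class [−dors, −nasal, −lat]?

First, the [−dorsal] segments are /r, tʃ, ʐ, ð, dʒ, n, s, ɱ, ɖ, ɭ, p, ɾ, ʂ, θ, b, ts, d, f, m, ʃ, ɳ/.
Then [−nasal] gives /r, tʃ, ʐ, ð, dʒ, s, ɖ, ɭ, p, ɾ, ʂ, θ, b, ts, d, f, ʃ/.
Intersecting with [−lateral] leaves /r, tʃ, ʐ, ð, dʒ, s, ɖ, p, ɾ, ʂ, θ, b, ts, d, f, ʃ/.

r, tʃ, ʐ, ð, dʒ, s, ɖ, p, ɾ, ʂ, θ, b, ts, d, f, ʃ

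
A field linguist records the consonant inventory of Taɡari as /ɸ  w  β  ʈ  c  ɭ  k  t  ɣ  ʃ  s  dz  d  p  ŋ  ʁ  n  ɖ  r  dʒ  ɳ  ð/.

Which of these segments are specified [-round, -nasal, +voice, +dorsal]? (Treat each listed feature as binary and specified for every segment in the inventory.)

ɣ, ʁ

The [-round] segments are /ɸ, β, ʈ, c, ɭ, k, t, ɣ, ʃ, s, dz, d, p, ŋ, ʁ, n, ɖ, r, dʒ, ɳ, ð/.
Within that set, [-nasal] gives /ɸ, β, ʈ, c, ɭ, k, t, ɣ, ʃ, s, dz, d, p, ʁ, ɖ, r, dʒ, ð/.
Within that set, [+voice] gives /β, ɭ, ɣ, dz, d, ʁ, ɖ, r, dʒ, ð/.
Then [+dorsal] leaves /ɣ, ʁ/.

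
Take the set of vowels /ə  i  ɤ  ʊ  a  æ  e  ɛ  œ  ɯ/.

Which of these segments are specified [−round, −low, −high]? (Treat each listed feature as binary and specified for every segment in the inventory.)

Eliminate segments failing any feature: /i, ɯ/ are [+high]; /ʊ, œ/ are [+round]; /a, æ/ are [+low]. The remaining /ə, ɤ, e, ɛ/ satisfy [−round], [−low], [−high].

ə, ɤ, e, ɛ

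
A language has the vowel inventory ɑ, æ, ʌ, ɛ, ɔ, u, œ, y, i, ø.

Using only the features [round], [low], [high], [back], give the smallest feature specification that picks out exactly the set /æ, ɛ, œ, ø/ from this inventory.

Every target segment is [-high], [-back]; each remaining inventory member fails at least one of these. Each conjunct is needed — [-back] alone would also admit /y, i/; [-high] alone would also admit /ɑ, ʌ, ɔ/ — and no other single listed feature has exactly this extension, so two is the minimum.

[-high, -back]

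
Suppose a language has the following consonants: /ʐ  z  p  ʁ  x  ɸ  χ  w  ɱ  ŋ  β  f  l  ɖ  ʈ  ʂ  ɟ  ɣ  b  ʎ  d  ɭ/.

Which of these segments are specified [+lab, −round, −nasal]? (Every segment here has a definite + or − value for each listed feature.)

Eliminate segments failing any feature: /ʐ, z, ʁ, x, χ, ŋ, l, ɖ, ʈ, ʂ, ɟ, ɣ, ʎ, d, ɭ/ are [−labial]; /w/ is [+round]; /ɱ/ is [+nasal]. The remaining /p, ɸ, β, f, b/ satisfy [+labial], [−round], [−nasal].

p, ɸ, β, f, b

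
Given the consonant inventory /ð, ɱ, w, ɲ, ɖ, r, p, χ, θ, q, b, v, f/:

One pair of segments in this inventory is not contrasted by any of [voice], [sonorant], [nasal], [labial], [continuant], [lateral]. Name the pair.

θ, χ

On the given features, /θ/ and /χ/ have an identical profile: [−voice], [−sonorant], [−nasal], [−labial], [+continuant], [−lateral]. No other two segments in the inventory coincide on all 6 features. (They do differ in [coronal] and [dorsal], which are not among the given features.)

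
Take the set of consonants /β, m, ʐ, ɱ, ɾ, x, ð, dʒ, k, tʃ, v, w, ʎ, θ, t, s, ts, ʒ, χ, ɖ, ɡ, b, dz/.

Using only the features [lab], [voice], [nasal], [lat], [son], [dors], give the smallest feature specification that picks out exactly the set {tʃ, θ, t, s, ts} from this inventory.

[-voice, -dors]

Every target segment is [-voice], [-dorsal]; each remaining inventory member fails at least one of these. Each conjunct is needed — [-dorsal] alone would also admit /β, m, ʐ, ɱ, …/; [-voice] alone would also admit /x, k, χ/ — and no other single listed feature has exactly this extension, so two is the minimum.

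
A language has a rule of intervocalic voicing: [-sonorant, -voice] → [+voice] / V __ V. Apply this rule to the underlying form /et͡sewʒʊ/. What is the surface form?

[ed͡zewʒʊ]

Only /t͡s/ occurs between two vowels (/e/ __ /e/) and matches the structural description. It is a voiceless alveolar affricate, so [-sonorant, -voice] holds; changing it to [+voice] with all other features held fixed yields /d͡z/ (voiced alveolar affricate). No other segment meets both the structural description and the environment, so the output is [ed͡zewʒʊ].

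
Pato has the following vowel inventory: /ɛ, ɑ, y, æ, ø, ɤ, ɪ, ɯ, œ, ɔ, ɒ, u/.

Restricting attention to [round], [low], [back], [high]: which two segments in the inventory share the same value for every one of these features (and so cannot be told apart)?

ø, œ

/ø/ (mid front rounded tense vowel) and /œ/ (mid front rounded lax vowel) are both [+round], [−low], [−back], [−high], so none of the listed features separates them. (They do differ in [tense], which is not among the given features.) Every other pair in the inventory differs on at least one listed feature.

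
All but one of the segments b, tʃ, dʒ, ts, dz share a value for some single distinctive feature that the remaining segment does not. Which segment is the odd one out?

b

/tʃ, dz, dʒ, ts/ are all [+delayed release], but /b/ (voiced bilabial stop) is [−delayed release]. No other single segment can be removed to leave a set sharing one feature value that the removed segment lacks, so /b/ is the odd one out.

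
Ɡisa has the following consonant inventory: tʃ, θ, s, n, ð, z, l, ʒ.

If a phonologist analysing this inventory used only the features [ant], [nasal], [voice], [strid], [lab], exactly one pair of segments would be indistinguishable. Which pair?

On the given features, /l/ and /ð/ have an identical profile: [+anterior], [-nasal], [+voice], [-strident], [-labial]. No other two segments in the inventory coincide on all 5 features. (They do differ in [sonorant] and [lateral], which are not among the given features.)

l, ð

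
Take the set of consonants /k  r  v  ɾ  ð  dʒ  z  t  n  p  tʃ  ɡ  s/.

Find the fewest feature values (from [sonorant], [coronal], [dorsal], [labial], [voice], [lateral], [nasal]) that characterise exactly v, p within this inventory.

[+labial]

/v, p/ are exactly the [+labial] segments in the inventory, so a single feature suffices.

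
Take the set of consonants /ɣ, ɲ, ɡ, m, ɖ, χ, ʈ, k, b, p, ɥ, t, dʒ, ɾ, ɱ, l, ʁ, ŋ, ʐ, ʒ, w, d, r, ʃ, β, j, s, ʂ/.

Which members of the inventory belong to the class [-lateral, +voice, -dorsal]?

The [-lateral] segments are /ɣ, ɲ, ɡ, m, ɖ, χ, ʈ, k, b, p, ɥ, t, dʒ, ɾ, ɱ, ʁ, ŋ, ʐ, ʒ, w, d, r, ʃ, β, j, s, ʂ/.
Then [+voice] gives /ɣ, ɲ, ɡ, m, ɖ, b, ɥ, dʒ, ɾ, ɱ, ʁ, ŋ, ʐ, ʒ, w, d, r, β, j/.
Of those, [-dorsal] leaves /m, ɖ, b, dʒ, ɾ, ɱ, ʐ, ʒ, d, r, β/.

m, ɖ, b, dʒ, ɾ, ɱ, ʐ, ʒ, d, r, β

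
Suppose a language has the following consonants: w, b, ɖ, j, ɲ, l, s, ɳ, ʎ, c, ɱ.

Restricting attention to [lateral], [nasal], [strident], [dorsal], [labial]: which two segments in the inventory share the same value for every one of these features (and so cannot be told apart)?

On the given features, /j/ and /c/ have an identical profile: [-lateral], [-nasal], [-strident], [+dorsal], [-labial]. No other two segments in the inventory coincide on all 5 features. (They do differ in [sonorant], [voice] and [continuant], which are not among the given features.)

j, c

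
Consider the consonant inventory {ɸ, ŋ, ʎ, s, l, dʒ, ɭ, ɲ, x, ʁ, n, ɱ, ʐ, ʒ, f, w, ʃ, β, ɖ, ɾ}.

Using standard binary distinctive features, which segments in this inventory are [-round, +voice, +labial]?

ɱ, β

Checking each segment against [-round], [+voice], [+labial]: /ɱ/ (labiodental nasal), /β/ (voiced bilabial fricative) satisfy every feature; every other segment in the inventory fails at least one.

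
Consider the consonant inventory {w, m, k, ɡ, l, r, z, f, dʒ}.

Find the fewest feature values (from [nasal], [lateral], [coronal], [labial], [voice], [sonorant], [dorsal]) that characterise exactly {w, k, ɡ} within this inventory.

[+dorsal]

The target set is precisely the extension of [+dorsal] in this inventory.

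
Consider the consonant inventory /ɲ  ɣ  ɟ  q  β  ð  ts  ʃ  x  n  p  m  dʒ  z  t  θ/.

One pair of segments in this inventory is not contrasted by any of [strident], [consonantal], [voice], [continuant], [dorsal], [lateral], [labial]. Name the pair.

/ɲ/ (palatal nasal) and /ɟ/ (voiced palatal stop) are both [−strident], [+consonantal], [+voice], [−continuant], [+dorsal], [−lateral], [−labial], so none of the listed features separates them. (They do differ in [sonorant] and [nasal], which are not among the given features.) Every other pair in the inventory differs on at least one listed feature.

ɲ, ɟ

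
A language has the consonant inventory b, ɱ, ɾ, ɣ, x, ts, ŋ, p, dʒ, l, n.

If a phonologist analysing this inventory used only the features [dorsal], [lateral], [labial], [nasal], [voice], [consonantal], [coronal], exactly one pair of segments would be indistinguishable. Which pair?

dʒ, ɾ

/dʒ/ (voiced postalveolar affricate) and /ɾ/ (alveolar tap) are both [-dorsal], [-lateral], [-labial], [-nasal], [+voice], [+consonantal], [+coronal], so none of the listed features separates them. (They do differ in [sonorant], [strident] and [anterior], which are not among the given features.) Every other pair in the inventory differs on at least one listed feature.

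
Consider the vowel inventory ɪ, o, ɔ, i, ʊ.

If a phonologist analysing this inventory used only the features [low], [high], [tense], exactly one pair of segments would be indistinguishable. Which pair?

Both /ʊ/ and /ɪ/ are [-low], [+high], [-tense]. Since the list omits [labial], [round] and [back] — which do distinguish the high back rounded lax vowel from the high front unrounded lax vowel — this pair collapses; all other pairs remain distinct.

ʊ, ɪ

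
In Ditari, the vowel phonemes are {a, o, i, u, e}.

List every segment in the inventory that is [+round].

The [+round] segments here are /o, u/; the remaining /a, i, e/ are [−round].

o, u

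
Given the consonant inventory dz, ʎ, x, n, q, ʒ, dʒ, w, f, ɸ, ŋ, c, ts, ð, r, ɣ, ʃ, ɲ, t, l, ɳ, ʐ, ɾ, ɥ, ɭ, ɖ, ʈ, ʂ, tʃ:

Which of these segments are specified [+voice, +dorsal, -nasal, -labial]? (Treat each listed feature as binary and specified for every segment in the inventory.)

Eliminate segments failing any feature: /dz, n, ʒ, dʒ, ð, r, l, ɳ, ʐ, ɾ, ɭ, ɖ/ are [-dorsal]; /x, q, f, ɸ, c, ts, ʃ, t, ʈ, ʂ, tʃ/ are [-voice]; /w, ɥ/ are [+labial]; /ŋ, ɲ/ are [+nasal]. The remaining /ʎ, ɣ/ satisfy [+voice], [+dorsal], [-nasal], [-labial].

ʎ, ɣ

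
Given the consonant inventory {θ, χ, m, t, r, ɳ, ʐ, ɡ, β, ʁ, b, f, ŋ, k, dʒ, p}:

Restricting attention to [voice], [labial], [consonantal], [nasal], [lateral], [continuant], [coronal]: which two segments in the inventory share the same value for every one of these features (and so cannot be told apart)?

Both /r/ and /ʐ/ are [+voice], [-labial], [+consonantal], [-nasal], [-lateral], [+continuant], [+coronal]. Since the list omits [sonorant], [strident] and [anterior] — which do distinguish the alveolar trill from the voiced retroflex fricative — this pair collapses; all other pairs remain distinct.

r, ʐ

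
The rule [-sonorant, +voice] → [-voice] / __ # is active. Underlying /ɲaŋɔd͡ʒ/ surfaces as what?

Only the final segment /d͡ʒ/ is both word-final and matches the structural description. It is a voiced postalveolar affricate, so [-sonorant, +voice] holds; changing it to [-voice] with all other features held fixed yields /t͡ʃ/ (voiceless postalveolar affricate). No other segment meets both the structural description and the environment, so the output is [ɲaŋɔt͡ʃ].

[ɲaŋɔt͡ʃ]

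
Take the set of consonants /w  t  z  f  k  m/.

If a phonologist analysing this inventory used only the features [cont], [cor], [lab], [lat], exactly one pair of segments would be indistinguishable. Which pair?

w, f

Both /w/ and /f/ are [+continuant], [-coronal], [+labial], [-lateral]. Since the list omits [sonorant], [voice], [round] and [dorsal] — which do distinguish the labial-velar glide from the voiceless labiodental fricative — this pair collapses; all other pairs remain distinct.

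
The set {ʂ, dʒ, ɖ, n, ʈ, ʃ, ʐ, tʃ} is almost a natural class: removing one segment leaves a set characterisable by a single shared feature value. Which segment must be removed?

n

[anterior] (equivalently [sonorant], [nasal]) groups all but one: /ʐ, dʒ, ʂ, ɖ, ʈ, ʃ, tʃ/ share [−anterior] while /n/ (alveolar nasal) alone is [+anterior]. Removing any other segment would not leave a single-feature class that excludes it.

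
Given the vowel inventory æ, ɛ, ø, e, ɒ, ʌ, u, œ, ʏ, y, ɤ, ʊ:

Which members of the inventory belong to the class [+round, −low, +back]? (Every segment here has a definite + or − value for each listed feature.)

u, ʊ

Eliminate segments failing any feature: /æ, ɛ, e, ʌ, ɤ/ are [−round]; /ø, œ, ʏ, y/ are [−back]; /ɒ/ is [+low]. The remaining /u, ʊ/ satisfy [+round], [−low], [+back].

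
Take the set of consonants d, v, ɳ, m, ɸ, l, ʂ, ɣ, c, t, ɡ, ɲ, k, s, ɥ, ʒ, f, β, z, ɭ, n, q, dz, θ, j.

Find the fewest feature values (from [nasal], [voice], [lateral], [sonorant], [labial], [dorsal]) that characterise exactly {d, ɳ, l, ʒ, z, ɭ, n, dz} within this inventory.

[+voice, -labial, -dorsal]

The class [+voice], [-labial], [-dorsal] has exactly /d, ɳ, l, ʒ, z, ɭ, n, dz/ as its extension in this inventory. No smaller conjunction from the listed features achieves this: [-labial, -dorsal] alone would also admit /ʂ, t, s, θ/; [+voice, -dorsal] alone would also admit /v, m, β/; [+voice, -labial] alone would also admit /ɣ, ɡ, ɲ, j/; and checking the remaining two-feature bundles turns up none with this extension.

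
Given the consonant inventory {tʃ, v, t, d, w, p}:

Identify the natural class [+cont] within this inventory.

The feature [continuant] marks segments produced without complete oral closure. In this inventory /v, w/ have that property, so they are [+continuant]; /tʃ, t, d, p/ are [−continuant].

v, w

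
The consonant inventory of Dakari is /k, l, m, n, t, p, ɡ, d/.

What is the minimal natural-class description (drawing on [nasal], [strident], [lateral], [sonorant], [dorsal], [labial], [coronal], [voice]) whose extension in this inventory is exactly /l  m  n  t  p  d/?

[−dorsal]

The target set is precisely the extension of [−dorsal] in this inventory.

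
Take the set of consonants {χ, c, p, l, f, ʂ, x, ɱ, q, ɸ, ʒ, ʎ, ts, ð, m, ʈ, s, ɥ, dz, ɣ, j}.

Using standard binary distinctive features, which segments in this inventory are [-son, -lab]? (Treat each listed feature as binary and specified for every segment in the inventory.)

Eliminate segments failing any feature: /p, f, ɸ/ are [+labial]; /l, ɱ, ʎ, m, ɥ, j/ are [+sonorant]. The remaining /χ, c, ʂ, x, q, ʒ, ts, ð, ʈ, s, dz, ɣ/ satisfy [-sonorant], [-labial].

χ, c, ʂ, x, q, ʒ, ts, ð, ʈ, s, dz, ɣ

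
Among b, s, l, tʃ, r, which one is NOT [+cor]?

/b/ is the voiced bilabial stop, which is [-coronal]; the rest — /s, l, r, tʃ/ — are [+coronal].

b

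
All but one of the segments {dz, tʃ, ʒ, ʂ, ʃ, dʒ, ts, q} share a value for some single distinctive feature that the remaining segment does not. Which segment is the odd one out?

q

[strident] (equivalently [coronal], [dorsal]) groups all but one: /tʃ, ʒ, ʂ, ʃ, dʒ, ts, dz/ share [+strident] while /q/ (voiceless uvular stop) alone is [−strident]. Removing any other segment would not leave a single-feature class that excludes it.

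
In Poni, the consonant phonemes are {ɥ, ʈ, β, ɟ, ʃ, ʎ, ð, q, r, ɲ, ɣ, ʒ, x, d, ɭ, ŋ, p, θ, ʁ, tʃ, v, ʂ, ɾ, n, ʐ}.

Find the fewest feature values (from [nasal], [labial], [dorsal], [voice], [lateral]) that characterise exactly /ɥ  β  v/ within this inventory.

Every target segment is [+voice], [+labial]; each remaining inventory member fails at least one of these. Each conjunct is needed — [+labial] alone would also admit /p/; [+voice] alone would also admit /ɟ, ʎ, ð, r, …/ — and no other single listed feature has exactly this extension, so two is the minimum.

[+voice, +labial]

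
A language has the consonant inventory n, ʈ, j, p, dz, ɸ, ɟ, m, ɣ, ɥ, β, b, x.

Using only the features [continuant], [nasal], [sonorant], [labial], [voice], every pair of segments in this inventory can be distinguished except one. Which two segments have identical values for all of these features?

dz, ɟ

On the given features, /dz/ and /ɟ/ have an identical profile: [−continuant], [−nasal], [−sonorant], [−labial], [+voice]. No other two segments in the inventory coincide on all 5 features. (They do differ in [strident], [delayed release] and [dorsal], which are not among the given features.)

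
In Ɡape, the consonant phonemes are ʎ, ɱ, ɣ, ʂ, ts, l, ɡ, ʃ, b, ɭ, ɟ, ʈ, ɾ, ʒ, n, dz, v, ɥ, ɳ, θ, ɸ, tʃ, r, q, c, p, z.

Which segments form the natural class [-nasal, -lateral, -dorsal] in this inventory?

Eliminate segments failing any feature: /ʎ, l, ɭ/ are [+lateral]; /ɱ, n, ɳ/ are [+nasal]; /ɣ, ɡ, ɟ, ɥ, q, c/ are [+dorsal]. The remaining /ʂ, ts, ʃ, b, ʈ, ɾ, ʒ, dz, v, θ, ɸ, tʃ, r, p, z/ satisfy [-nasal], [-lateral], [-dorsal].

ʂ, ts, ʃ, b, ʈ, ɾ, ʒ, dz, v, θ, ɸ, tʃ, r, p, z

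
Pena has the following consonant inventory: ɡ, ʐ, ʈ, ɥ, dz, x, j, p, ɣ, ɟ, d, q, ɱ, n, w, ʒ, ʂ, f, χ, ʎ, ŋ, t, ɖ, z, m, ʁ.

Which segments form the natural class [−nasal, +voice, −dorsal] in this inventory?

ʐ, dz, d, ʒ, ɖ, z

Among the inventory, the [−nasal] segments are /ɡ, ʐ, ʈ, ɥ, dz, x, j, p, ɣ, ɟ, d, q, w, ʒ, ʂ, f, χ, ʎ, t, ɖ, z, ʁ/.
Intersecting with [+voice] gives /ɡ, ʐ, ɥ, dz, j, ɣ, ɟ, d, w, ʒ, ʎ, ɖ, z, ʁ/.
Within that set, [−dorsal] leaves /ʐ, dz, d, ʒ, ɖ, z/.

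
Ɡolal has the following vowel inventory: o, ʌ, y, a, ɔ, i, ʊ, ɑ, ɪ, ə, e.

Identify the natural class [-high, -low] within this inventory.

o, ʌ, ɔ, ə, e

Checking each segment against [-high], [-low]: /o/ (mid back rounded tense vowel), /ʌ/ (mid back unrounded lax vowel), /ɔ/ (mid back rounded lax vowel), /ə/ (mid central vowel (schwa)), /e/ (mid front unrounded tense vowel) satisfy every feature; every other segment in the inventory fails at least one.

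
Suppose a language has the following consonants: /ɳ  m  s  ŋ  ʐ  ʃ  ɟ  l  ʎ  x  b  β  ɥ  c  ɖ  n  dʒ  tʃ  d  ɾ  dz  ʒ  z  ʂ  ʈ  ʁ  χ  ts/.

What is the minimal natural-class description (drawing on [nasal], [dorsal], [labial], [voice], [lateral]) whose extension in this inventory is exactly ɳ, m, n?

[+nasal, −dorsal]

The class [+nasal], [−dorsal] has exactly /ɳ, m, n/ as its extension in this inventory. No smaller conjunction from the listed features achieves this: [−dorsal] alone would also admit /s, ʐ, ʃ, l, …/; [+nasal] alone would also admit /ŋ/; and checking the remaining single features turns up none with this extension.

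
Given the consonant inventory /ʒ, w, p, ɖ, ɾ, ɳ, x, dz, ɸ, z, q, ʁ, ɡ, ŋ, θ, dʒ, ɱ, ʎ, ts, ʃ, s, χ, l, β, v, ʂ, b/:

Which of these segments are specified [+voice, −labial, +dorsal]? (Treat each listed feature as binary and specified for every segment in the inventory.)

Checking each segment against [+voice], [−labial], [+dorsal]: /ʁ/ (voiced uvular fricative), /ɡ/ (voiced velar stop), /ŋ/ (velar nasal), /ʎ/ (palatal lateral approximant) satisfy every feature; every other segment in the inventory fails at least one.

ʁ, ɡ, ŋ, ʎ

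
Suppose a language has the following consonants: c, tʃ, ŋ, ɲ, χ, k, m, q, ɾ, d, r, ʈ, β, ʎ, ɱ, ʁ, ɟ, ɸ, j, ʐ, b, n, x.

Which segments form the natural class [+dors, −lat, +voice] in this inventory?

ŋ, ɲ, ʁ, ɟ, j

Among the inventory, the [+dorsal] segments are /c, ŋ, ɲ, χ, k, q, ʎ, ʁ, ɟ, j, x/.
Within that set, [−lateral] gives /c, ŋ, ɲ, χ, k, q, ʁ, ɟ, j, x/.
Then [+voice] leaves /ŋ, ɲ, ʁ, ɟ, j/.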